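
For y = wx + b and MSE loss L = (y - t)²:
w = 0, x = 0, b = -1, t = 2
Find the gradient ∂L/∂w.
∂L/∂w = 0

y = wx + b = (0)(0) + -1 = -1
∂L/∂y = 2(y - t) = 2(-1 - 2) = -6
∂y/∂w = x = 0
∂L/∂w = ∂L/∂y · ∂y/∂w = -6 × 0 = 0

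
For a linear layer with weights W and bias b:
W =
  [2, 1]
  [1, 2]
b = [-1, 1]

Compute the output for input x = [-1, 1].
y = [-2, 2]

Wx = [2×-1 + 1×1, 1×-1 + 2×1]
   = [-1, 1]
y = Wx + b = [-1 + -1, 1 + 1] = [-2, 2]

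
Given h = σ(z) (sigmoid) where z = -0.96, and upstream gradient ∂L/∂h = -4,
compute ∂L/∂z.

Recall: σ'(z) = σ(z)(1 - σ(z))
∂L/∂z = -0.8009

σ(-0.96) = 0.2769
σ'(-0.96) = σ(-0.96)(1 - σ(-0.96)) = 0.2769 × 0.7231 = 0.2002
∂L/∂z = ∂L/∂h · σ'(z) = -4 × 0.2002 = -0.8009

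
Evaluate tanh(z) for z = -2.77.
-0.9922

tanh(-2.77) = (e^(-2.77) - e^(2.77))/(e^(-2.77) + e^(2.77)) = -0.9922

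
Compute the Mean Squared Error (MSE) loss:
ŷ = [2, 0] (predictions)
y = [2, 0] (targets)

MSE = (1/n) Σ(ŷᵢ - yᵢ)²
MSE = 0

MSE = (1/2)((2-2)² + (0-0)²) = (1/2)(0 + 0) = 0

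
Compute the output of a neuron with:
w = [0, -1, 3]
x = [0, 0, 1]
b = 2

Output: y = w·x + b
y = 5

y = (0)(0) + (-1)(0) + (3)(1) + 2 = 5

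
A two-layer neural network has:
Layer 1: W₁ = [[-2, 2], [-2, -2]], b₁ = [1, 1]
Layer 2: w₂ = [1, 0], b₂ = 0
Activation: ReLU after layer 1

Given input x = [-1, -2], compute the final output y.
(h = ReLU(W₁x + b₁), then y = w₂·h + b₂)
y = 0

Layer 1 pre-activation: z₁ = [-1, 7]
After ReLU: h = [0, 7]
Layer 2 output: y = 1×0 + 0×7 + 0 = 0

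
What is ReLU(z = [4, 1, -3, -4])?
h = [4, 1, 0, 0]

ReLU applied element-wise: max(0,4)=4, max(0,1)=1, max(0,-3)=0, max(0,-4)=0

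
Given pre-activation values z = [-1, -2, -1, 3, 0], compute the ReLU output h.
h = [0, 0, 0, 3, 0]

ReLU applied element-wise: max(0,-1)=0, max(0,-2)=0, max(0,-1)=0, max(0,3)=3, max(0,0)=0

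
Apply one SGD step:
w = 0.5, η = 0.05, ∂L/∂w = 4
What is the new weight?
w_new = 0.3

w_new = w - η·∂L/∂w = 0.5 - 0.05×(4) = 0.5 - (0.2) = 0.3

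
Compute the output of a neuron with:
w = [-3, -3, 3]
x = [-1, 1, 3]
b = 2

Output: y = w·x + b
y = 11

y = (-3)(-1) + (-3)(1) + (3)(3) + 2 = 11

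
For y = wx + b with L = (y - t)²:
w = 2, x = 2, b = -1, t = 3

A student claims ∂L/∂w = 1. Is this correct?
Incorrect

y = (2)(2) + -1 = 3
∂L/∂y = 2(y - t) = 2(3 - 3) = 0
∂y/∂w = x = 2
∂L/∂w = 0 × 2 = 0

Claimed value: 1
Incorrect: The correct gradient is 0.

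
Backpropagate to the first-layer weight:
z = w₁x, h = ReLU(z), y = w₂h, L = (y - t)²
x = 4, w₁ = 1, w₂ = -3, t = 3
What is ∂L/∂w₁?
∂L/∂w₁ = 360

Forward pass:
z = w₁x = 1×4 = 4
h = ReLU(4) = 4
y = w₂h = -3×4 = -12

Backward pass:
∂L/∂y = 2(y - t) = 2(-12 - 3) = -30
∂y/∂h = w₂ = -3
∂h/∂z = 1 (ReLU derivative)
∂z/∂w₁ = x = 4

∂L/∂w₁ = -30 × -3 × 1 × 4 = 360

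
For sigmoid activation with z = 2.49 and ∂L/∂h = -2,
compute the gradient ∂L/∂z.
∂L/∂z = -0.1414

σ(2.49) = 0.9234
σ'(2.49) = σ(2.49)(1 - σ(2.49)) = 0.9234 × 0.07656 = 0.0707
∂L/∂z = ∂L/∂h · σ'(z) = -2 × 0.0707 = -0.1414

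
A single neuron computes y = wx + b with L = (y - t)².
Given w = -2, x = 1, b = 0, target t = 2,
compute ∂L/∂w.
∂L/∂w = -8

y = wx + b = (-2)(1) + 0 = -2
∂L/∂y = 2(y - t) = 2(-2 - 2) = -8
∂y/∂w = x = 1
∂L/∂w = ∂L/∂y · ∂y/∂w = -8 × 1 = -8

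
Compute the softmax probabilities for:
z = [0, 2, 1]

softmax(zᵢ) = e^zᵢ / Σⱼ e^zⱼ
p = [0.09, 0.6652, 0.2447]

exp(z) = [1, 7.389, 2.718]
Sum = 11.11
p = [0.09, 0.6652, 0.2447]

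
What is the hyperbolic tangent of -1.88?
-0.9545

tanh(-1.88) = (e^(-1.88) - e^(1.88))/(e^(-1.88) + e^(1.88)) = -0.9545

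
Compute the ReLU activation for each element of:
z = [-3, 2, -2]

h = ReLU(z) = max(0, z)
h = [0, 2, 0]

ReLU applied element-wise: max(0,-3)=0, max(0,2)=2, max(0,-2)=0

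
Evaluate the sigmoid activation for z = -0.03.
0.4925

sigmoid(-0.03) = 1/(1 + e^(0.03)) = 1/(1 + 1.03) = 0.4925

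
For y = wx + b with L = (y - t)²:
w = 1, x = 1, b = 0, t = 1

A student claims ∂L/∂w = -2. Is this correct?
Incorrect

y = (1)(1) + 0 = 1
∂L/∂y = 2(y - t) = 2(1 - 1) = 0
∂y/∂w = x = 1
∂L/∂w = 0 × 1 = 0

Claimed value: -2
Incorrect: The correct gradient is 0.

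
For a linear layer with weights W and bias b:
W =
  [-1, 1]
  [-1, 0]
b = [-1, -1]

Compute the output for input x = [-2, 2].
y = [3, 1]

Wx = [-1×-2 + 1×2, -1×-2 + 0×2]
   = [4, 2]
y = Wx + b = [4 + -1, 2 + -1] = [3, 1]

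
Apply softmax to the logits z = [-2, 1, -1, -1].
p = [0.0377, 0.7573, 0.1025, 0.1025]

exp(z) = [0.1353, 2.718, 0.3679, 0.3679]
Sum = 3.589
p = [0.0377, 0.7573, 0.1025, 0.1025]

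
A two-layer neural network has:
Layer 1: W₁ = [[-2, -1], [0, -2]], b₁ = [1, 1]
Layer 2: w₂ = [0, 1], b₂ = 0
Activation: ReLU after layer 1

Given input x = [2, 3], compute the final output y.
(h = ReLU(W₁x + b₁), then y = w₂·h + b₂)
y = 0

Layer 1 pre-activation: z₁ = [-6, -5]
After ReLU: h = [0, 0]
Layer 2 output: y = 0×0 + 1×0 + 0 = 0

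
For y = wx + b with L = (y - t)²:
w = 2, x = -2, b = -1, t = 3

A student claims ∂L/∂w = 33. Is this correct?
Incorrect

y = (2)(-2) + -1 = -5
∂L/∂y = 2(y - t) = 2(-5 - 3) = -16
∂y/∂w = x = -2
∂L/∂w = -16 × -2 = 32

Claimed value: 33
Incorrect: The correct gradient is 32.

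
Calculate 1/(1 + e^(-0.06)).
0.515

sigmoid(0.06) = 1/(1 + e^(-0.06)) = 1/(1 + 0.9418) = 0.515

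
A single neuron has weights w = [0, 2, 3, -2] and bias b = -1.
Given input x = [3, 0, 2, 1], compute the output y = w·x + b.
y = 3

y = (0)(3) + (2)(0) + (3)(2) + (-2)(1) + -1 = 3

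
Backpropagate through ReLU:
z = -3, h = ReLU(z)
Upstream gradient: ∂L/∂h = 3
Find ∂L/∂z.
∂L/∂z = 0

h = ReLU(-3) = 0
Since z < 0: ∂h/∂z = 0
∂L/∂z = ∂L/∂h · ∂h/∂z = 3 × 0 = 0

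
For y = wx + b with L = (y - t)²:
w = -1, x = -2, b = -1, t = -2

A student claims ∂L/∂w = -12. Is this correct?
Correct

y = (-1)(-2) + -1 = 1
∂L/∂y = 2(y - t) = 2(1 - -2) = 6
∂y/∂w = x = -2
∂L/∂w = 6 × -2 = -12

Claimed value: -12
Correct: The correct gradient is -12.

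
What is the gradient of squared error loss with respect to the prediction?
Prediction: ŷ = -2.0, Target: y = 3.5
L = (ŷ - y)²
∂L/∂ŷ = -11.0

∂L/∂ŷ = 2(ŷ - y) = 2(-2.0 - 3.5) = 2(-5.5) = -11.0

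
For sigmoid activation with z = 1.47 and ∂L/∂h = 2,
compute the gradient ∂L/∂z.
∂L/∂z = 0.304

σ(1.47) = 0.8131
σ'(1.47) = σ(1.47)(1 - σ(1.47)) = 0.8131 × 0.1869 = 0.152
∂L/∂z = ∂L/∂h · σ'(z) = 2 × 0.152 = 0.304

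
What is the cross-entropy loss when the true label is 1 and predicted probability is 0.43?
L = 0.844

L = -1·log(0.43) - 0·log(0.57) = -log(0.43) = 0.844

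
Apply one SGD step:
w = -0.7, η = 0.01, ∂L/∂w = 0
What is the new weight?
w_new = -0.7

w_new = w - η·∂L/∂w = -0.7 - 0.01×(0) = -0.7 - (0) = -0.7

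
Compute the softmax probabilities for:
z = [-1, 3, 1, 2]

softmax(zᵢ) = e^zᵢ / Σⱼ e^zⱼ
p = [0.012, 0.6572, 0.0889, 0.2418]

exp(z) = [0.3679, 20.09, 2.718, 7.389]
Sum = 30.56
p = [0.012, 0.6572, 0.0889, 0.2418]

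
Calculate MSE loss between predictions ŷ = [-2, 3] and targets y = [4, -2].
MSE = 30.5

MSE = (1/2)((-2-4)² + (3--2)²) = (1/2)(36 + 25) = 30.5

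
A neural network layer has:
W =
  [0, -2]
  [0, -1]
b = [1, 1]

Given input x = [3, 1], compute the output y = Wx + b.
y = [-1, 0]

Wx = [0×3 + -2×1, 0×3 + -1×1]
   = [-2, -1]
y = Wx + b = [-2 + 1, -1 + 1] = [-1, 0]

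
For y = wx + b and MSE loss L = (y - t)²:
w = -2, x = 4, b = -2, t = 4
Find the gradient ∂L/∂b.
∂L/∂b = -28

y = wx + b = (-2)(4) + -2 = -10
∂L/∂y = 2(y - t) = 2(-10 - 4) = -28
∂y/∂b = 1
∂L/∂b = ∂L/∂y · ∂y/∂b = -28 × 1 = -28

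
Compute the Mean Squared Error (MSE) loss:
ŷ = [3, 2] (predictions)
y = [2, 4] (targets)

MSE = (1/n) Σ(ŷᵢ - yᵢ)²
MSE = 2.5

MSE = (1/2)((3-2)² + (2-4)²) = (1/2)(1 + 4) = 2.5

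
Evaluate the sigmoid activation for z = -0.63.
0.3475

sigmoid(-0.63) = 1/(1 + e^(0.63)) = 1/(1 + 1.878) = 0.3475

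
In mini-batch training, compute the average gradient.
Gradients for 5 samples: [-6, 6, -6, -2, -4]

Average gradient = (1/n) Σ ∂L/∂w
Average gradient = -2.4

Average = (1/5)(-6 + 6 + -6 + -2 + -4) = -12/5 = -2.4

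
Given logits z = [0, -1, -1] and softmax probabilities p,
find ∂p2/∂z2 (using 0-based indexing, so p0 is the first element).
∂p2/∂z2 = 0.167

p = softmax(z) = [0.5761, 0.2119, 0.2119]
p2 = 0.2119

∂p2/∂z2 = p2(1 - p2) = 0.2119 × (1 - 0.2119) = 0.167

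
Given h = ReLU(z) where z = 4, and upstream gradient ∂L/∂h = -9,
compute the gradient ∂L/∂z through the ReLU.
∂L/∂z = -9

h = ReLU(4) = 4
Since z > 0: ∂h/∂z = 1
∂L/∂z = ∂L/∂h · ∂h/∂z = -9 × 1 = -9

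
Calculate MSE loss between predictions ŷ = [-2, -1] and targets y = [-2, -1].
MSE = 0

MSE = (1/2)((-2--2)² + (-1--1)²) = (1/2)(0 + 0) = 0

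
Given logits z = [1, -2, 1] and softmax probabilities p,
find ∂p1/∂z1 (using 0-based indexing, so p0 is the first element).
∂p1/∂z1 = 0.0237

p = softmax(z) = [0.4879, 0.02429, 0.4879]
p1 = 0.02429

∂p1/∂z1 = p1(1 - p1) = 0.02429 × (1 - 0.02429) = 0.0237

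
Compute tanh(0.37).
0.354

tanh(0.37) = (e^(0.37) - e^(-0.37))/(e^(0.37) + e^(-0.37)) = 0.354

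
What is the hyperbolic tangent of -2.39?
-0.9833

tanh(-2.39) = (e^(-2.39) - e^(2.39))/(e^(-2.39) + e^(2.39)) = -0.9833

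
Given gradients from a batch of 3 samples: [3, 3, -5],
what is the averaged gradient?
Average gradient = 0.3333

Average = (1/3)(3 + 3 + -5) = 1/3 = 0.3333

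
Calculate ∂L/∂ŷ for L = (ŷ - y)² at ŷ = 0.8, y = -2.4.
∂L/∂ŷ = 6.4

∂L/∂ŷ = 2(ŷ - y) = 2(0.8 - -2.4) = 2(3.2) = 6.4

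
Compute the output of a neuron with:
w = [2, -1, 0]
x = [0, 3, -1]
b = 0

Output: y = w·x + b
y = -3

y = (2)(0) + (-1)(3) + (0)(-1) + 0 = -3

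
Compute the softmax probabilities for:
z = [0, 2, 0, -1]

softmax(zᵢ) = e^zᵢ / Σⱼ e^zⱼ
p = [0.1025, 0.7573, 0.1025, 0.0377]

exp(z) = [1, 7.389, 1, 0.3679]
Sum = 9.757
p = [0.1025, 0.7573, 0.1025, 0.0377]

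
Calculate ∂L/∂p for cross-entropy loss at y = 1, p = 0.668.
∂L/∂p = -1.497

∂L/∂p = -y/p + (1-y)/(1-p) = -1/0.668 + 0 = -1.497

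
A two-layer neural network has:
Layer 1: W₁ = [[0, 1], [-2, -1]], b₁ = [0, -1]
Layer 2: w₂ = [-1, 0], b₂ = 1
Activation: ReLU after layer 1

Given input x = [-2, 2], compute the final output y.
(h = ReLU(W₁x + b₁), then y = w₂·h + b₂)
y = -1

Layer 1 pre-activation: z₁ = [2, 1]
After ReLU: h = [2, 1]
Layer 2 output: y = -1×2 + 0×1 + 1 = -1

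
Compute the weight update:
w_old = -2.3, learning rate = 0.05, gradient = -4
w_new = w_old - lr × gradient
w_new = -2.1

w_new = w - η·∂L/∂w = -2.3 - 0.05×(-4) = -2.3 - (-0.2) = -2.1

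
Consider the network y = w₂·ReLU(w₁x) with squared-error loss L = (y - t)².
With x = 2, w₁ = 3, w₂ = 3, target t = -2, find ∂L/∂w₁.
∂L/∂w₁ = 240

Forward pass:
z = w₁x = 3×2 = 6
h = ReLU(6) = 6
y = w₂h = 3×6 = 18

Backward pass:
∂L/∂y = 2(y - t) = 2(18 - -2) = 40
∂y/∂h = w₂ = 3
∂h/∂z = 1 (ReLU derivative)
∂z/∂w₁ = x = 2

∂L/∂w₁ = 40 × 3 × 1 × 2 = 240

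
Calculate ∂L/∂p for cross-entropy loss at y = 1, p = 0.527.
∂L/∂p = -1.898

∂L/∂p = -y/p + (1-y)/(1-p) = -1/0.527 + 0 = -1.898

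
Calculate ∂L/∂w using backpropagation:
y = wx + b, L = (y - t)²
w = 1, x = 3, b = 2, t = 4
∂L/∂w = 6

y = wx + b = (1)(3) + 2 = 5
∂L/∂y = 2(y - t) = 2(5 - 4) = 2
∂y/∂w = x = 3
∂L/∂w = ∂L/∂y · ∂y/∂w = 2 × 3 = 6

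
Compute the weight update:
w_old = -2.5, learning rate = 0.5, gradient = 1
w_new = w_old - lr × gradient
w_new = -3

w_new = w - η·∂L/∂w = -2.5 - 0.5×(1) = -2.5 - (0.5) = -3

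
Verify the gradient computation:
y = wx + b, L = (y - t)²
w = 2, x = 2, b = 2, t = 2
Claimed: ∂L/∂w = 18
Incorrect

y = (2)(2) + 2 = 6
∂L/∂y = 2(y - t) = 2(6 - 2) = 8
∂y/∂w = x = 2
∂L/∂w = 8 × 2 = 16

Claimed value: 18
Incorrect: The correct gradient is 16.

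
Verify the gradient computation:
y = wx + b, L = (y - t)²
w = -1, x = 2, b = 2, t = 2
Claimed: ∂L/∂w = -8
Correct

y = (-1)(2) + 2 = 0
∂L/∂y = 2(y - t) = 2(0 - 2) = -4
∂y/∂w = x = 2
∂L/∂w = -4 × 2 = -8

Claimed value: -8
Correct: The correct gradient is -8.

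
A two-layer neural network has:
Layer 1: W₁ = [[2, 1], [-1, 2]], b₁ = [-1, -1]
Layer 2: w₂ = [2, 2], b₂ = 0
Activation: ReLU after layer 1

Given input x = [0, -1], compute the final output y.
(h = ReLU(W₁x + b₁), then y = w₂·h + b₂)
y = 0

Layer 1 pre-activation: z₁ = [-2, -3]
After ReLU: h = [0, 0]
Layer 2 output: y = 2×0 + 2×0 + 0 = 0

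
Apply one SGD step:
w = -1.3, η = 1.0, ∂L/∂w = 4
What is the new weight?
w_new = -5.3

w_new = w - η·∂L/∂w = -1.3 - 1.0×(4) = -1.3 - (4) = -5.3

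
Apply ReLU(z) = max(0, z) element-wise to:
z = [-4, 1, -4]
h = [0, 1, 0]

ReLU applied element-wise: max(0,-4)=0, max(0,1)=1, max(0,-4)=0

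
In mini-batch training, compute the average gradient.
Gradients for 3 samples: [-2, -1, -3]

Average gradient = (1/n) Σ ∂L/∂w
Average gradient = -2

Average = (1/3)(-2 + -1 + -3) = -6/3 = -2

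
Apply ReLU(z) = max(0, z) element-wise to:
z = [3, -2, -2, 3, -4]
h = [3, 0, 0, 3, 0]

ReLU applied element-wise: max(0,3)=3, max(0,-2)=0, max(0,-2)=0, max(0,3)=3, max(0,-4)=0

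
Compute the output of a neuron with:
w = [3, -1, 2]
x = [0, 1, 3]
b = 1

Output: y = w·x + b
y = 6

y = (3)(0) + (-1)(1) + (2)(3) + 1 = 6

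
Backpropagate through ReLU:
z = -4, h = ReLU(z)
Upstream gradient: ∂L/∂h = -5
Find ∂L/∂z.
∂L/∂z = 0

h = ReLU(-4) = 0
Since z < 0: ∂h/∂z = 0
∂L/∂z = ∂L/∂h · ∂h/∂z = -5 × 0 = 0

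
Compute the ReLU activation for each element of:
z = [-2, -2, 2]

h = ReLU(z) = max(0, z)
h = [0, 0, 2]

ReLU applied element-wise: max(0,-2)=0, max(0,-2)=0, max(0,2)=2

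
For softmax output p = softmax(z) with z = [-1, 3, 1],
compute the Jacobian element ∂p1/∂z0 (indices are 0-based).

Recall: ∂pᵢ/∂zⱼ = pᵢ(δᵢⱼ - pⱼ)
∂p1/∂z0 = -0.01376

p = softmax(z) = [0.01588, 0.8668, 0.1173]
p1 = 0.8668, p0 = 0.01588

∂p1/∂z0 = -p1 × p0 = -0.8668 × 0.01588 = -0.01376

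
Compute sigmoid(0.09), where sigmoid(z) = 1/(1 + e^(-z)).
0.5225

sigmoid(0.09) = 1/(1 + e^(-0.09)) = 1/(1 + 0.9139) = 0.5225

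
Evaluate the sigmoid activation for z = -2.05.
0.1141

sigmoid(-2.05) = 1/(1 + e^(2.05)) = 1/(1 + 7.768) = 0.1141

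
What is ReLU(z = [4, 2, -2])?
h = [4, 2, 0]

ReLU applied element-wise: max(0,4)=4, max(0,2)=2, max(0,-2)=0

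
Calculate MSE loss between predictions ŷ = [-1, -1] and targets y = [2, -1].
MSE = 4.5

MSE = (1/2)((-1-2)² + (-1--1)²) = (1/2)(9 + 0) = 4.5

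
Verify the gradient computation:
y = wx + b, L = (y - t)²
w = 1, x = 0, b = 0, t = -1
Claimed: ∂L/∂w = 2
Incorrect

y = (1)(0) + 0 = 0
∂L/∂y = 2(y - t) = 2(0 - -1) = 2
∂y/∂w = x = 0
∂L/∂w = 2 × 0 = 0

Claimed value: 2
Incorrect: The correct gradient is 0.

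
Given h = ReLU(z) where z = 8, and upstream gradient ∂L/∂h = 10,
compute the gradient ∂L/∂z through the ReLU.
∂L/∂z = 10

h = ReLU(8) = 8
Since z > 0: ∂h/∂z = 1
∂L/∂z = ∂L/∂h · ∂h/∂z = 10 × 1 = 10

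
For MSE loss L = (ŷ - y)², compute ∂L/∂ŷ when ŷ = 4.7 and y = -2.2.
∂L/∂ŷ = 13.8

∂L/∂ŷ = 2(ŷ - y) = 2(4.7 - -2.2) = 2(6.9) = 13.8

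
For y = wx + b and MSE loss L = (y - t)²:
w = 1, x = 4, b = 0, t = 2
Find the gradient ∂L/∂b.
∂L/∂b = 4

y = wx + b = (1)(4) + 0 = 4
∂L/∂y = 2(y - t) = 2(4 - 2) = 4
∂y/∂b = 1
∂L/∂b = ∂L/∂y · ∂y/∂b = 4 × 1 = 4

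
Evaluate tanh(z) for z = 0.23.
0.226

tanh(0.23) = (e^(0.23) - e^(-0.23))/(e^(0.23) + e^(-0.23)) = 0.226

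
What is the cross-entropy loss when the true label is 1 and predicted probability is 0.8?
L = 0.2231

L = -1·log(0.8) - 0·log(0.2) = -log(0.8) = 0.2231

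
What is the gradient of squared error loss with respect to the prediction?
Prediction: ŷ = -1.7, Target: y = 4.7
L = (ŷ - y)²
∂L/∂ŷ = -12.8

∂L/∂ŷ = 2(ŷ - y) = 2(-1.7 - 4.7) = 2(-6.4) = -12.8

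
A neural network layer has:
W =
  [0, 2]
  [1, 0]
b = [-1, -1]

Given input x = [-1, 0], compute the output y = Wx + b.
y = [-1, -2]

Wx = [0×-1 + 2×0, 1×-1 + 0×0]
   = [0, -1]
y = Wx + b = [0 + -1, -1 + -1] = [-1, -2]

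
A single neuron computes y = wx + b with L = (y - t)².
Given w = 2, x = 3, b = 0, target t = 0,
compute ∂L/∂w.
∂L/∂w = 36

y = wx + b = (2)(3) + 0 = 6
∂L/∂y = 2(y - t) = 2(6 - 0) = 12
∂y/∂w = x = 3
∂L/∂w = ∂L/∂y · ∂y/∂w = 12 × 3 = 36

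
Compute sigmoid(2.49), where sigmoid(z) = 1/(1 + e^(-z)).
0.9234

sigmoid(2.49) = 1/(1 + e^(-2.49)) = 1/(1 + 0.08291) = 0.9234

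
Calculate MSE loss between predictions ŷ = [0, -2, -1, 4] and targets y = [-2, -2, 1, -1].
MSE = 8.25

MSE = (1/4)((0--2)² + (-2--2)² + (-1-1)² + (4--1)²) = (1/4)(4 + 0 + 4 + 25) = 8.25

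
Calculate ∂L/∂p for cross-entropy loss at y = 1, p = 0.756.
∂L/∂p = -1.323

∂L/∂p = -y/p + (1-y)/(1-p) = -1/0.756 + 0 = -1.323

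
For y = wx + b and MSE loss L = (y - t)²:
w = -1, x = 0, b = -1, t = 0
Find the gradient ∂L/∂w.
∂L/∂w = 0

y = wx + b = (-1)(0) + -1 = -1
∂L/∂y = 2(y - t) = 2(-1 - 0) = -2
∂y/∂w = x = 0
∂L/∂w = ∂L/∂y · ∂y/∂w = -2 × 0 = 0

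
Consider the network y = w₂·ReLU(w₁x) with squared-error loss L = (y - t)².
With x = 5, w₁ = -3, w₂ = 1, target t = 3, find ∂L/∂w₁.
∂L/∂w₁ = 0

Forward pass:
z = w₁x = -3×5 = -15
h = ReLU(-15) = 0
y = w₂h = 1×0 = 0

Backward pass:
∂L/∂y = 2(y - t) = 2(0 - 3) = -6
∂y/∂h = w₂ = 1
∂h/∂z = 0 (ReLU derivative)
∂z/∂w₁ = x = 5

∂L/∂w₁ = -6 × 1 × 0 × 5 = 0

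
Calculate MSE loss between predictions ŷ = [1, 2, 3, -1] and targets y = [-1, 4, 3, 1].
MSE = 3

MSE = (1/4)((1--1)² + (2-4)² + (3-3)² + (-1-1)²) = (1/4)(4 + 4 + 0 + 4) = 3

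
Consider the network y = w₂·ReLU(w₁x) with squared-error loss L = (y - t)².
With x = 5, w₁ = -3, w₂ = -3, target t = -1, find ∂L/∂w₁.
∂L/∂w₁ = 0

Forward pass:
z = w₁x = -3×5 = -15
h = ReLU(-15) = 0
y = w₂h = -3×0 = 0

Backward pass:
∂L/∂y = 2(y - t) = 2(0 - -1) = 2
∂y/∂h = w₂ = -3
∂h/∂z = 0 (ReLU derivative)
∂z/∂w₁ = x = 5

∂L/∂w₁ = 2 × -3 × 0 × 5 = 0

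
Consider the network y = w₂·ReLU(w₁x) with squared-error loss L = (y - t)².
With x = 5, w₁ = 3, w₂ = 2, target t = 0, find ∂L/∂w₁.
∂L/∂w₁ = 600

Forward pass:
z = w₁x = 3×5 = 15
h = ReLU(15) = 15
y = w₂h = 2×15 = 30

Backward pass:
∂L/∂y = 2(y - t) = 2(30 - 0) = 60
∂y/∂h = w₂ = 2
∂h/∂z = 1 (ReLU derivative)
∂z/∂w₁ = x = 5

∂L/∂w₁ = 60 × 2 × 1 × 5 = 600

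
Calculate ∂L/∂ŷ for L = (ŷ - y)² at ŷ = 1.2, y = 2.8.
∂L/∂ŷ = -3.2

∂L/∂ŷ = 2(ŷ - y) = 2(1.2 - 2.8) = 2(-1.6) = -3.2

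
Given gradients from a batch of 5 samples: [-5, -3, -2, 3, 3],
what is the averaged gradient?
Average gradient = -0.8

Average = (1/5)(-5 + -3 + -2 + 3 + 3) = -4/5 = -0.8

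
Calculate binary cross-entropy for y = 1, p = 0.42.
L = 0.8675

L = -1·log(0.42) - 0·log(0.58) = -log(0.42) = 0.8675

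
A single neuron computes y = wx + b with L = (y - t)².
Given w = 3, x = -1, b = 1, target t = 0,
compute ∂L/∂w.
∂L/∂w = 4

y = wx + b = (3)(-1) + 1 = -2
∂L/∂y = 2(y - t) = 2(-2 - 0) = -4
∂y/∂w = x = -1
∂L/∂w = ∂L/∂y · ∂y/∂w = -4 × -1 = 4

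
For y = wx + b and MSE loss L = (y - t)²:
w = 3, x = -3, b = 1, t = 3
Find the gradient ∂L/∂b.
∂L/∂b = -22

y = wx + b = (3)(-3) + 1 = -8
∂L/∂y = 2(y - t) = 2(-8 - 3) = -22
∂y/∂b = 1
∂L/∂b = ∂L/∂y · ∂y/∂b = -22 × 1 = -22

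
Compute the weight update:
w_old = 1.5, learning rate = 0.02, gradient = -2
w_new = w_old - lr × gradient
w_new = 1.54

w_new = w - η·∂L/∂w = 1.5 - 0.02×(-2) = 1.5 - (-0.04) = 1.54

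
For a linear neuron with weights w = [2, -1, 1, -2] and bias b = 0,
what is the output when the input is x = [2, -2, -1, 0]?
y = 5

y = (2)(2) + (-1)(-2) + (1)(-1) + (-2)(0) + 0 = 5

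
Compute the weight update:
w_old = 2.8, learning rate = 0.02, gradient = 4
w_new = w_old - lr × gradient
w_new = 2.72

w_new = w - η·∂L/∂w = 2.8 - 0.02×(4) = 2.8 - (0.08) = 2.72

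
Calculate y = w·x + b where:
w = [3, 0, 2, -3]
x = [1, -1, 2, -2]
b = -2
y = 11

y = (3)(1) + (0)(-1) + (2)(2) + (-3)(-2) + -2 = 11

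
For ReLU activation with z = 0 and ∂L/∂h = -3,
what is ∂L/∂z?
∂L/∂z = 0

h = ReLU(0) = 0
At z = 0: ∂h/∂z = 0 (by convention)
∂L/∂z = ∂L/∂h · ∂h/∂z = -3 × 0 = 0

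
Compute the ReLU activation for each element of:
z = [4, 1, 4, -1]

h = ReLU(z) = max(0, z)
h = [4, 1, 4, 0]

ReLU applied element-wise: max(0,4)=4, max(0,1)=1, max(0,4)=4, max(0,-1)=0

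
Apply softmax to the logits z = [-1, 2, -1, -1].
p = [0.0433, 0.87, 0.0433, 0.0433]

exp(z) = [0.3679, 7.389, 0.3679, 0.3679]
Sum = 8.493
p = [0.0433, 0.87, 0.0433, 0.0433]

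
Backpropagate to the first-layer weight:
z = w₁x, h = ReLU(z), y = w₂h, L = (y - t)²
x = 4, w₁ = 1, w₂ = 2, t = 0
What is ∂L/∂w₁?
∂L/∂w₁ = 128

Forward pass:
z = w₁x = 1×4 = 4
h = ReLU(4) = 4
y = w₂h = 2×4 = 8

Backward pass:
∂L/∂y = 2(y - t) = 2(8 - 0) = 16
∂y/∂h = w₂ = 2
∂h/∂z = 1 (ReLU derivative)
∂z/∂w₁ = x = 4

∂L/∂w₁ = 16 × 2 × 1 × 4 = 128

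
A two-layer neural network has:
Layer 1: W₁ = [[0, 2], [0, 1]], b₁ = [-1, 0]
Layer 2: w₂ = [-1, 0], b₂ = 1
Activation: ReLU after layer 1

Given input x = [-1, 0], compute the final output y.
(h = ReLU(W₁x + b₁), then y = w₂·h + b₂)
y = 1

Layer 1 pre-activation: z₁ = [-1, 0]
After ReLU: h = [0, 0]
Layer 2 output: y = -1×0 + 0×0 + 1 = 1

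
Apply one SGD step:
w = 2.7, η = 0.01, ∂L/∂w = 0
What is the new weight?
w_new = 2.7

w_new = w - η·∂L/∂w = 2.7 - 0.01×(0) = 2.7 - (0) = 2.7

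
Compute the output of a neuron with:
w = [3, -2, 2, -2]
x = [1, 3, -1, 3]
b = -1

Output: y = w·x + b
y = -12

y = (3)(1) + (-2)(3) + (2)(-1) + (-2)(3) + -1 = -12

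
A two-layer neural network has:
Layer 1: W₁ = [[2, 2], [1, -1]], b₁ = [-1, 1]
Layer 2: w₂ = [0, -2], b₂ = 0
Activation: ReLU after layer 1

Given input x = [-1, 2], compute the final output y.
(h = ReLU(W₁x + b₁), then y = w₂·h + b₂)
y = 0

Layer 1 pre-activation: z₁ = [1, -2]
After ReLU: h = [1, 0]
Layer 2 output: y = 0×1 + -2×0 + 0 = 0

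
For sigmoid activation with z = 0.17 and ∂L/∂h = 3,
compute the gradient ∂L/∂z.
∂L/∂z = 0.7446

σ(0.17) = 0.5424
σ'(0.17) = σ(0.17)(1 - σ(0.17)) = 0.5424 × 0.4576 = 0.2482
∂L/∂z = ∂L/∂h · σ'(z) = 3 × 0.2482 = 0.7446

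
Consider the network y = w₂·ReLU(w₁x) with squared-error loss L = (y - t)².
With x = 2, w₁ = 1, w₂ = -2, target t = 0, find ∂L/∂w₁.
∂L/∂w₁ = 32

Forward pass:
z = w₁x = 1×2 = 2
h = ReLU(2) = 2
y = w₂h = -2×2 = -4

Backward pass:
∂L/∂y = 2(y - t) = 2(-4 - 0) = -8
∂y/∂h = w₂ = -2
∂h/∂z = 1 (ReLU derivative)
∂z/∂w₁ = x = 2

∂L/∂w₁ = -8 × -2 × 1 × 2 = 32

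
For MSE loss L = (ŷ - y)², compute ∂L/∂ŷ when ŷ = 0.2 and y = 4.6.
∂L/∂ŷ = -8.8

∂L/∂ŷ = 2(ŷ - y) = 2(0.2 - 4.6) = 2(-4.4) = -8.8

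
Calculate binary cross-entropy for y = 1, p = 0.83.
L = 0.1863

L = -1·log(0.83) - 0·log(0.17) = -log(0.83) = 0.1863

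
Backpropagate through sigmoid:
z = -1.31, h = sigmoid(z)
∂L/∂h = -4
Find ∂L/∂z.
∂L/∂z = -0.6693

σ(-1.31) = 0.2125
σ'(-1.31) = σ(-1.31)(1 - σ(-1.31)) = 0.2125 × 0.7875 = 0.1673
∂L/∂z = ∂L/∂h · σ'(z) = -4 × 0.1673 = -0.6693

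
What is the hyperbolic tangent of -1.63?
-0.9261

tanh(-1.63) = (e^(-1.63) - e^(1.63))/(e^(-1.63) + e^(1.63)) = -0.9261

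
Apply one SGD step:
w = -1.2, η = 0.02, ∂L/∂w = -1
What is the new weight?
w_new = -1.18

w_new = w - η·∂L/∂w = -1.2 - 0.02×(-1) = -1.2 - (-0.02) = -1.18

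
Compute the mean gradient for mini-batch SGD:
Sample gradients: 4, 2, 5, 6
Average gradient = 4.25

Average = (1/4)(4 + 2 + 5 + 6) = 17/4 = 4.25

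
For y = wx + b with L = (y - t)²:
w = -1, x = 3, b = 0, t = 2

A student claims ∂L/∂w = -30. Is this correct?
Correct

y = (-1)(3) + 0 = -3
∂L/∂y = 2(y - t) = 2(-3 - 2) = -10
∂y/∂w = x = 3
∂L/∂w = -10 × 3 = -30

Claimed value: -30
Correct: The correct gradient is -30.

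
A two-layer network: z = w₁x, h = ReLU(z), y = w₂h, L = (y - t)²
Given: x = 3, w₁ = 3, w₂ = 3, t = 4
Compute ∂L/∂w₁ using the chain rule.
∂L/∂w₁ = 414

Forward pass:
z = w₁x = 3×3 = 9
h = ReLU(9) = 9
y = w₂h = 3×9 = 27

Backward pass:
∂L/∂y = 2(y - t) = 2(27 - 4) = 46
∂y/∂h = w₂ = 3
∂h/∂z = 1 (ReLU derivative)
∂z/∂w₁ = x = 3

∂L/∂w₁ = 46 × 3 × 1 × 3 = 414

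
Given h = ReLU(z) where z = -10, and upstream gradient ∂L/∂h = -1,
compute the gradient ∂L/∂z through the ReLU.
∂L/∂z = 0

h = ReLU(-10) = 0
Since z < 0: ∂h/∂z = 0
∂L/∂z = ∂L/∂h · ∂h/∂z = -1 × 0 = 0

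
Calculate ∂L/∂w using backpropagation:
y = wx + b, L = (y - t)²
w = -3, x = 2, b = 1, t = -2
∂L/∂w = -12

y = wx + b = (-3)(2) + 1 = -5
∂L/∂y = 2(y - t) = 2(-5 - -2) = -6
∂y/∂w = x = 2
∂L/∂w = ∂L/∂y · ∂y/∂w = -6 × 2 = -12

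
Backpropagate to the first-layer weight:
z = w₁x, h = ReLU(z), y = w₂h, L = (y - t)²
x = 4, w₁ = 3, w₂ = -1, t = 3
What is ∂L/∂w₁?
∂L/∂w₁ = 120

Forward pass:
z = w₁x = 3×4 = 12
h = ReLU(12) = 12
y = w₂h = -1×12 = -12

Backward pass:
∂L/∂y = 2(y - t) = 2(-12 - 3) = -30
∂y/∂h = w₂ = -1
∂h/∂z = 1 (ReLU derivative)
∂z/∂w₁ = x = 4

∂L/∂w₁ = -30 × -1 × 1 × 4 = 120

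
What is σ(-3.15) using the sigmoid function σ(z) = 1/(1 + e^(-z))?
0.04109

sigmoid(-3.15) = 1/(1 + e^(3.15)) = 1/(1 + 23.34) = 0.04109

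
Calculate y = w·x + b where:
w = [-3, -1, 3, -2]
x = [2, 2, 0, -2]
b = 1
y = -3

y = (-3)(2) + (-1)(2) + (3)(0) + (-2)(-2) + 1 = -3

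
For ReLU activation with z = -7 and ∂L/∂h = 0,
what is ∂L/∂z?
∂L/∂z = 0

h = ReLU(-7) = 0
Since z < 0: ∂h/∂z = 0
∂L/∂z = ∂L/∂h · ∂h/∂z = 0 × 0 = 0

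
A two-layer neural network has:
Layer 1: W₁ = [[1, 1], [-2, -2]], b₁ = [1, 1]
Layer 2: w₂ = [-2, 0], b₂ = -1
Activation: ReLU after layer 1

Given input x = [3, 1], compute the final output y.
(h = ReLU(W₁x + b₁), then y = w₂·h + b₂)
y = -11

Layer 1 pre-activation: z₁ = [5, -7]
After ReLU: h = [5, 0]
Layer 2 output: y = -2×5 + 0×0 + -1 = -11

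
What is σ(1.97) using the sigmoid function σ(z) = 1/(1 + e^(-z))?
0.8776

sigmoid(1.97) = 1/(1 + e^(-1.97)) = 1/(1 + 0.1395) = 0.8776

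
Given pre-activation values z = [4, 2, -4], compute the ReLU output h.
h = [4, 2, 0]

ReLU applied element-wise: max(0,4)=4, max(0,2)=2, max(0,-4)=0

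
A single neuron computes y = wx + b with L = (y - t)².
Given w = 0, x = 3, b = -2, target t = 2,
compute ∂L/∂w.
∂L/∂w = -24

y = wx + b = (0)(3) + -2 = -2
∂L/∂y = 2(y - t) = 2(-2 - 2) = -8
∂y/∂w = x = 3
∂L/∂w = ∂L/∂y · ∂y/∂w = -8 × 3 = -24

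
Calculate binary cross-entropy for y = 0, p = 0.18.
L = 0.1985

L = -0·log(0.18) - 1·log(0.82) = -log(0.82) = 0.1985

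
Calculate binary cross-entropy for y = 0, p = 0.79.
L = 1.561

L = -0·log(0.79) - 1·log(0.21) = -log(0.21) = 1.561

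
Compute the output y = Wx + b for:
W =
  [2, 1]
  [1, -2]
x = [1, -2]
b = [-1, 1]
y = [-1, 6]

Wx = [2×1 + 1×-2, 1×1 + -2×-2]
   = [0, 5]
y = Wx + b = [0 + -1, 5 + 1] = [-1, 6]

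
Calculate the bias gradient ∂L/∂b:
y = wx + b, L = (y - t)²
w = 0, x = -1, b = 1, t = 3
∂L/∂b = -4

y = wx + b = (0)(-1) + 1 = 1
∂L/∂y = 2(y - t) = 2(1 - 3) = -4
∂y/∂b = 1
∂L/∂b = ∂L/∂y · ∂y/∂b = -4 × 1 = -4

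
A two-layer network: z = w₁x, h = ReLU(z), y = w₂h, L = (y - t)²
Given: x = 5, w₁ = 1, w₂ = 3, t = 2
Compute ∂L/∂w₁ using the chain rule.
∂L/∂w₁ = 390

Forward pass:
z = w₁x = 1×5 = 5
h = ReLU(5) = 5
y = w₂h = 3×5 = 15

Backward pass:
∂L/∂y = 2(y - t) = 2(15 - 2) = 26
∂y/∂h = w₂ = 3
∂h/∂z = 1 (ReLU derivative)
∂z/∂w₁ = x = 5

∂L/∂w₁ = 26 × 3 × 1 × 5 = 390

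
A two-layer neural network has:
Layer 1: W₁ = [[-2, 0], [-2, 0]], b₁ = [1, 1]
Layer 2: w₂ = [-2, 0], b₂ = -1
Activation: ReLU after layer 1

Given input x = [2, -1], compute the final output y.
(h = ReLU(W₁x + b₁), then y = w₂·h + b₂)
y = -1

Layer 1 pre-activation: z₁ = [-3, -3]
After ReLU: h = [0, 0]
Layer 2 output: y = -2×0 + 0×0 + -1 = -1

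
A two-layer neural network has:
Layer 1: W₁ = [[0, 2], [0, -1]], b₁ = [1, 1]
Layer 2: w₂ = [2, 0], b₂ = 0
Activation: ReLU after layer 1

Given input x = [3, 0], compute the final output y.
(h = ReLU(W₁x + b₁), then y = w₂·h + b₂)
y = 2

Layer 1 pre-activation: z₁ = [1, 1]
After ReLU: h = [1, 1]
Layer 2 output: y = 2×1 + 0×1 + 0 = 2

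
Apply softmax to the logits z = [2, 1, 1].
p = [0.5761, 0.2119, 0.2119]

exp(z) = [7.389, 2.718, 2.718]
Sum = 12.83
p = [0.5761, 0.2119, 0.2119]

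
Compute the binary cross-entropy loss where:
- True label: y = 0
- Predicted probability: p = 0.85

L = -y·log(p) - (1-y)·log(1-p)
L = 1.897

L = -0·log(0.85) - 1·log(0.15) = -log(0.15) = 1.897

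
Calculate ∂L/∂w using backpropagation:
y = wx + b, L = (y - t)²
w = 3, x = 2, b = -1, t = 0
∂L/∂w = 20

y = wx + b = (3)(2) + -1 = 5
∂L/∂y = 2(y - t) = 2(5 - 0) = 10
∂y/∂w = x = 2
∂L/∂w = ∂L/∂y · ∂y/∂w = 10 × 2 = 20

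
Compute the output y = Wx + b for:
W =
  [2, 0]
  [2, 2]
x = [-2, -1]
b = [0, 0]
y = [-4, -6]

Wx = [2×-2 + 0×-1, 2×-2 + 2×-1]
   = [-4, -6]
y = Wx + b = [-4 + 0, -6 + 0] = [-4, -6]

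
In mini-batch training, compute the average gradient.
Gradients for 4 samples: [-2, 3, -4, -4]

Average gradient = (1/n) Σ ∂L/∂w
Average gradient = -1.75

Average = (1/4)(-2 + 3 + -4 + -4) = -7/4 = -1.75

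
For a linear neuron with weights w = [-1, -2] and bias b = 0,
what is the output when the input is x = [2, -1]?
y = 0

y = (-1)(2) + (-2)(-1) + 0 = 0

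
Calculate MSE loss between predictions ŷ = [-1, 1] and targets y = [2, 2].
MSE = 5

MSE = (1/2)((-1-2)² + (1-2)²) = (1/2)(9 + 1) = 5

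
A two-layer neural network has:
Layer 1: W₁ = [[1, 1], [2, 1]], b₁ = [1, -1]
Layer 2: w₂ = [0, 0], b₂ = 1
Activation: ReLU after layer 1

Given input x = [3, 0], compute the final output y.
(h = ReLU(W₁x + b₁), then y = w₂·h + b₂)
y = 1

Layer 1 pre-activation: z₁ = [4, 5]
After ReLU: h = [4, 5]
Layer 2 output: y = 0×4 + 0×5 + 1 = 1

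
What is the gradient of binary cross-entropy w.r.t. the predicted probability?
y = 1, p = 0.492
∂L/∂p = -2.033

∂L/∂p = -y/p + (1-y)/(1-p) = -1/0.492 + 0 = -2.033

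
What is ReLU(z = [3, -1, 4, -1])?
h = [3, 0, 4, 0]

ReLU applied element-wise: max(0,3)=3, max(0,-1)=0, max(0,4)=4, max(0,-1)=0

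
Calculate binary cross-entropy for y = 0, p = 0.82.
L = 1.715

L = -0·log(0.82) - 1·log(0.18) = -log(0.18) = 1.715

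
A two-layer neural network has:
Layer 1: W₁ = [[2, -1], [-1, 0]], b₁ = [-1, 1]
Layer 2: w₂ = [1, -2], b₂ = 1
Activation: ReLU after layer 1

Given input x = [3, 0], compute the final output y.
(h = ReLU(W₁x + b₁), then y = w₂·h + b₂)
y = 6

Layer 1 pre-activation: z₁ = [5, -2]
After ReLU: h = [5, 0]
Layer 2 output: y = 1×5 + -2×0 + 1 = 6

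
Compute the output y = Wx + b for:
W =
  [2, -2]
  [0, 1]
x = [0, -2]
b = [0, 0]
y = [4, -2]

Wx = [2×0 + -2×-2, 0×0 + 1×-2]
   = [4, -2]
y = Wx + b = [4 + 0, -2 + 0] = [4, -2]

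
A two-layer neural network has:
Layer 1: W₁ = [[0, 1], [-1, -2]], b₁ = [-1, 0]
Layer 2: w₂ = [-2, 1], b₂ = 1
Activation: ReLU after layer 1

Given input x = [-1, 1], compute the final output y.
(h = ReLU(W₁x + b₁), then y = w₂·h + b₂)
y = 1

Layer 1 pre-activation: z₁ = [0, -1]
After ReLU: h = [0, 0]
Layer 2 output: y = -2×0 + 1×0 + 1 = 1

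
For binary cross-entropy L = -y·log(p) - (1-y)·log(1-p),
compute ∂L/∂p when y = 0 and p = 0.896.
∂L/∂p = 9.615

∂L/∂p = -y/p + (1-y)/(1-p) = 0 + 1/0.104 = 9.615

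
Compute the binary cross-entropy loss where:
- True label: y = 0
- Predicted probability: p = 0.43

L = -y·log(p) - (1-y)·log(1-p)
L = 0.5621

L = -0·log(0.43) - 1·log(0.57) = -log(0.57) = 0.5621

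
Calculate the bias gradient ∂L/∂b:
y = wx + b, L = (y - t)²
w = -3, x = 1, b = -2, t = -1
∂L/∂b = -8

y = wx + b = (-3)(1) + -2 = -5
∂L/∂y = 2(y - t) = 2(-5 - -1) = -8
∂y/∂b = 1
∂L/∂b = ∂L/∂y · ∂y/∂b = -8 × 1 = -8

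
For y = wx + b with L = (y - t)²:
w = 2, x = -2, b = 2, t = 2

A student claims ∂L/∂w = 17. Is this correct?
Incorrect

y = (2)(-2) + 2 = -2
∂L/∂y = 2(y - t) = 2(-2 - 2) = -8
∂y/∂w = x = -2
∂L/∂w = -8 × -2 = 16

Claimed value: 17
Incorrect: The correct gradient is 16.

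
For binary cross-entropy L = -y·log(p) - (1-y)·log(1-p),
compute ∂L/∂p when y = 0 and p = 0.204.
∂L/∂p = 1.256

∂L/∂p = -y/p + (1-y)/(1-p) = 0 + 1/0.796 = 1.256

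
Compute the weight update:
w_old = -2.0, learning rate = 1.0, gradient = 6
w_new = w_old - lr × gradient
w_new = -8

w_new = w - η·∂L/∂w = -2.0 - 1.0×(6) = -2.0 - (6) = -8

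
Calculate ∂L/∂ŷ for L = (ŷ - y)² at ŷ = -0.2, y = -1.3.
∂L/∂ŷ = 2.2

∂L/∂ŷ = 2(ŷ - y) = 2(-0.2 - -1.3) = 2(1.1) = 2.2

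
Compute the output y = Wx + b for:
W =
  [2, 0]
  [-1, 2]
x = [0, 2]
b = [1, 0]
y = [1, 4]

Wx = [2×0 + 0×2, -1×0 + 2×2]
   = [0, 4]
y = Wx + b = [0 + 1, 4 + 0] = [1, 4]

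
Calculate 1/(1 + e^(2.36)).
0.08627

sigmoid(-2.36) = 1/(1 + e^(2.36)) = 1/(1 + 10.59) = 0.08627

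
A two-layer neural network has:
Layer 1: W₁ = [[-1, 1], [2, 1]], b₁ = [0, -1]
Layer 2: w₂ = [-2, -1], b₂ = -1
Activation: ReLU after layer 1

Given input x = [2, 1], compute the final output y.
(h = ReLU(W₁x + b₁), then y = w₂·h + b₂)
y = -5

Layer 1 pre-activation: z₁ = [-1, 4]
After ReLU: h = [0, 4]
Layer 2 output: y = -2×0 + -1×4 + -1 = -5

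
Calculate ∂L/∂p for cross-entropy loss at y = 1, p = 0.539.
∂L/∂p = -1.855

∂L/∂p = -y/p + (1-y)/(1-p) = -1/0.539 + 0 = -1.855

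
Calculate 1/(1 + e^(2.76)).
0.05952

sigmoid(-2.76) = 1/(1 + e^(2.76)) = 1/(1 + 15.8) = 0.05952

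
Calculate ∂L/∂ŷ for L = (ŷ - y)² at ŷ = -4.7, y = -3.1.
∂L/∂ŷ = -3.2

∂L/∂ŷ = 2(ŷ - y) = 2(-4.7 - -3.1) = 2(-1.6) = -3.2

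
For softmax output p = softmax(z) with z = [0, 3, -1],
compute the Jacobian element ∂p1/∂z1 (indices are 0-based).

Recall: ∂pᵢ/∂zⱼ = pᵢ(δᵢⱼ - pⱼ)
∂p1/∂z1 = 0.0597

p = softmax(z) = [0.04661, 0.9362, 0.01715]
p1 = 0.9362

∂p1/∂z1 = p1(1 - p1) = 0.9362 × (1 - 0.9362) = 0.0597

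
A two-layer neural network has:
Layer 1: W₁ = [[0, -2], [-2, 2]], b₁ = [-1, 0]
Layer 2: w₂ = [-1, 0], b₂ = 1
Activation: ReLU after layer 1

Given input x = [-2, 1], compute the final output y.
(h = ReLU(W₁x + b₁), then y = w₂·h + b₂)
y = 1

Layer 1 pre-activation: z₁ = [-3, 6]
After ReLU: h = [0, 6]
Layer 2 output: y = -1×0 + 0×6 + 1 = 1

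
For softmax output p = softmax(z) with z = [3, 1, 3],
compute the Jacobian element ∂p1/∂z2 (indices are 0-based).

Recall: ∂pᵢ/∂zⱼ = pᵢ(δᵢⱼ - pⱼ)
∂p1/∂z2 = -0.02968

p = softmax(z) = [0.4683, 0.06338, 0.4683]
p1 = 0.06338, p2 = 0.4683

∂p1/∂z2 = -p1 × p2 = -0.06338 × 0.4683 = -0.02968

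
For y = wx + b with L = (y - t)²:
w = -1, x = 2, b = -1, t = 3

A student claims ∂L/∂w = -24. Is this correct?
Correct

y = (-1)(2) + -1 = -3
∂L/∂y = 2(y - t) = 2(-3 - 3) = -12
∂y/∂w = x = 2
∂L/∂w = -12 × 2 = -24

Claimed value: -24
Correct: The correct gradient is -24.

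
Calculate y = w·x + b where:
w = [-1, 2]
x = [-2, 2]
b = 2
y = 8

y = (-1)(-2) + (2)(2) + 2 = 8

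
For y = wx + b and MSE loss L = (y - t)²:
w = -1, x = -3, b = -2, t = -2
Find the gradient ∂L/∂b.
∂L/∂b = 6

y = wx + b = (-1)(-3) + -2 = 1
∂L/∂y = 2(y - t) = 2(1 - -2) = 6
∂y/∂b = 1
∂L/∂b = ∂L/∂y · ∂y/∂b = 6 × 1 = 6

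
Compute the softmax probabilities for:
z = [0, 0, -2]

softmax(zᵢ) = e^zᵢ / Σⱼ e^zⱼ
p = [0.4683, 0.4683, 0.0634]

exp(z) = [1, 1, 0.1353]
Sum = 2.135
p = [0.4683, 0.4683, 0.0634]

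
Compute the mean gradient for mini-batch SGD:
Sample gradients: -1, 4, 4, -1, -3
Average gradient = 0.6

Average = (1/5)(-1 + 4 + 4 + -1 + -3) = 3/5 = 0.6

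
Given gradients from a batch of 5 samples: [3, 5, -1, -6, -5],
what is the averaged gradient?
Average gradient = -0.8

Average = (1/5)(3 + 5 + -1 + -6 + -5) = -4/5 = -0.8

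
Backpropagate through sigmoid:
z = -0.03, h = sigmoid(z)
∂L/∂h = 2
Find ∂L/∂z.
∂L/∂z = 0.4999

σ(-0.03) = 0.4925
σ'(-0.03) = σ(-0.03)(1 - σ(-0.03)) = 0.4925 × 0.5075 = 0.2499
∂L/∂z = ∂L/∂h · σ'(z) = 2 × 0.2499 = 0.4999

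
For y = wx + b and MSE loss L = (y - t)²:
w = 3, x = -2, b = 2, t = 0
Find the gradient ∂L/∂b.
∂L/∂b = -8

y = wx + b = (3)(-2) + 2 = -4
∂L/∂y = 2(y - t) = 2(-4 - 0) = -8
∂y/∂b = 1
∂L/∂b = ∂L/∂y · ∂y/∂b = -8 × 1 = -8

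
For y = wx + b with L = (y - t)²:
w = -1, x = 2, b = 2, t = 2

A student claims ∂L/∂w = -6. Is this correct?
Incorrect

y = (-1)(2) + 2 = 0
∂L/∂y = 2(y - t) = 2(0 - 2) = -4
∂y/∂w = x = 2
∂L/∂w = -4 × 2 = -8

Claimed value: -6
Incorrect: The correct gradient is -8.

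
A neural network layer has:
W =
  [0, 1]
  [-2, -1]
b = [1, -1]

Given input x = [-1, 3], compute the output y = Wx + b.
y = [4, -2]

Wx = [0×-1 + 1×3, -2×-1 + -1×3]
   = [3, -1]
y = Wx + b = [3 + 1, -1 + -1] = [4, -2]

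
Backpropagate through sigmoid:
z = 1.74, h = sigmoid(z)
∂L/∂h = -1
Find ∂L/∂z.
∂L/∂z = -0.127

σ(1.74) = 0.8507
σ'(1.74) = σ(1.74)(1 - σ(1.74)) = 0.8507 × 0.1493 = 0.127
∂L/∂z = ∂L/∂h · σ'(z) = -1 × 0.127 = -0.127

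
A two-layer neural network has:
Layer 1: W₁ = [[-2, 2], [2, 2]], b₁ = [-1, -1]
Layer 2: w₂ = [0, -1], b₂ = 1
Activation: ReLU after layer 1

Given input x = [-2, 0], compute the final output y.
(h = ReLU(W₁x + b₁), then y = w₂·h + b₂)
y = 1

Layer 1 pre-activation: z₁ = [3, -5]
After ReLU: h = [3, 0]
Layer 2 output: y = 0×3 + -1×0 + 1 = 1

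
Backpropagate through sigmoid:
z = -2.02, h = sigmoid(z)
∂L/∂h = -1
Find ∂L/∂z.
∂L/∂z = -0.1034

σ(-2.02) = 0.1171
σ'(-2.02) = σ(-2.02)(1 - σ(-2.02)) = 0.1171 × 0.8829 = 0.1034
∂L/∂z = ∂L/∂h · σ'(z) = -1 × 0.1034 = -0.1034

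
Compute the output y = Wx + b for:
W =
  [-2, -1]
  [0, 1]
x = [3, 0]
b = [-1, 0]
y = [-7, 0]

Wx = [-2×3 + -1×0, 0×3 + 1×0]
   = [-6, 0]
y = Wx + b = [-6 + -1, 0 + 0] = [-7, 0]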